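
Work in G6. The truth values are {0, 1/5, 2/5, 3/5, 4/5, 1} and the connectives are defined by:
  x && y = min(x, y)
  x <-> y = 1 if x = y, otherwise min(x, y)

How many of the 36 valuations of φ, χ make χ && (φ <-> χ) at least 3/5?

9

value 1: 1 assignment (counts)
value 4/5: 3 assignments (counts)
value 3/5: 5 assignments (counts)
value 2/5: 7 assignments
value 1/5: 9 assignments
value 0: 11 assignments
So 9 of the 36 assignments meet the threshold.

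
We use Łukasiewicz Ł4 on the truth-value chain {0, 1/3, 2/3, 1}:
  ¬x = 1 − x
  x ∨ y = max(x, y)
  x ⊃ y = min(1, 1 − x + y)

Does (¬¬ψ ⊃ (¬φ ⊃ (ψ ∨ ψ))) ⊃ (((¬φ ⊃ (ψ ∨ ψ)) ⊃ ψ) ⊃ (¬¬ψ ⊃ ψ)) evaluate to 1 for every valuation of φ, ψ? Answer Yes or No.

φ = 0, ψ = 0 ↦ 1
φ = 0, ψ = 1/3 ↦ 1
φ = 0, ψ = 2/3 ↦ 1
φ = 0, ψ = 1 ↦ 1
φ = 1/3, ψ = 0 ↦ 1
φ = 1/3, ψ = 1/3 ↦ 1
φ = 1/3, ψ = 2/3 ↦ 1
φ = 1/3, ψ = 1 ↦ 1
φ = 2/3, ψ = 0 ↦ 1
φ = 2/3, ψ = 1/3 ↦ 1
φ = 2/3, ψ = 2/3 ↦ 1
φ = 2/3, ψ = 1 ↦ 1
φ = 1, ψ = 0 ↦ 1
φ = 1, ψ = 1/3 ↦ 1
φ = 1, ψ = 2/3 ↦ 1
φ = 1, ψ = 1 ↦ 1
Every assignment gives a value ≥ 1.

Yes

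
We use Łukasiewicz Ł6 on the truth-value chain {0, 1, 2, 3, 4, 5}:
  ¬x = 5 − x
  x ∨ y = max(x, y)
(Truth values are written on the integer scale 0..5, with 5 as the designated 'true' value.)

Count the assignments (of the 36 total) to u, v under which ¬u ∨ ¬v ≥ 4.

20

value 5: 11 assignments (counts)
value 4: 9 assignments (counts)
value 3: 7 assignments
value 2: 5 assignments
value 1: 3 assignments
value 0: 1 assignment
So 20 of the 36 assignments meet the threshold.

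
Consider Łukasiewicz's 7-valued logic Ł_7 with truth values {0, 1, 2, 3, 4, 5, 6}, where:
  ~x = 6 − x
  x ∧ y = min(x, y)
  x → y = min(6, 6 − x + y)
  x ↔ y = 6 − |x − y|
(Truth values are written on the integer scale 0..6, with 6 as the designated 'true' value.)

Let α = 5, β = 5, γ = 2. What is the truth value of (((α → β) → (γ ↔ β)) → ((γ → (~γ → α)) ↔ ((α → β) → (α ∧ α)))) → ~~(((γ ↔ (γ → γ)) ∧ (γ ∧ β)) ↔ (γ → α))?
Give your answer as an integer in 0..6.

α → β = 5 → 5 = 6
γ ↔ β = 2 ↔ 5 = 3
(α → β) → (γ ↔ β) = 6 → 3 = 3
~γ = ~2 = 4
~γ → α = 4 → 5 = 6
γ → (~γ → α) = 2 → 6 = 6
α → β = 5 → 5 = 6
α ∧ α = 5 ∧ 5 = 5
(α → β) → (α ∧ α) = 6 → 5 = 5
(γ → (~γ → α)) ↔ ((α → β) → (α ∧ α)) = 6 ↔ 5 = 5
((α → β) → (γ ↔ β)) → ((γ → (~γ → α)) ↔ ((α → β) → (α ∧ α))) = 3 → 5 = 6
γ → γ = 2 → 2 = 6
γ ↔ (γ → γ) = 2 ↔ 6 = 2
γ ∧ β = 2 ∧ 5 = 2
(γ ↔ (γ → γ)) ∧ (γ ∧ β) = 2 ∧ 2 = 2
γ → α = 2 → 5 = 6
((γ ↔ (γ → γ)) ∧ (γ ∧ β)) ↔ (γ → α) = 2 ↔ 6 = 2
~(((γ ↔ (γ → γ)) ∧ (γ ∧ β)) ↔ (γ → α)) = ~2 = 4
~~(((γ ↔ (γ → γ)) ∧ (γ ∧ β)) ↔ (γ → α)) = ~4 = 2
(((α → β) → (γ ↔ β)) → ((γ → (~γ → α)) ↔ ((α → β) → (α ∧ α)))) → ~~(((γ ↔ (γ → γ)) ∧ (γ ∧ β)) ↔ (γ → α)) = 6 → 2 = 2

2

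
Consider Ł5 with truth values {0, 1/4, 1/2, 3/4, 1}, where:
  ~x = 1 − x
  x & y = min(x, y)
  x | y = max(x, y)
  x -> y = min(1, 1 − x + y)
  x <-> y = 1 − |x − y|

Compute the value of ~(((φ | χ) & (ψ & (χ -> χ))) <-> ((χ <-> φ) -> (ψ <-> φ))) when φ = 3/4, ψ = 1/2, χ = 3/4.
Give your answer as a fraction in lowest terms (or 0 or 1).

φ | χ = 3/4 | 3/4 = 3/4
χ -> χ = 3/4 -> 3/4 = 1
ψ & (χ -> χ) = 1/2 & 1 = 1/2
(φ | χ) & (ψ & (χ -> χ)) = 3/4 & 1/2 = 1/2
χ <-> φ = 3/4 <-> 3/4 = 1
ψ <-> φ = 1/2 <-> 3/4 = 3/4
(χ <-> φ) -> (ψ <-> φ) = 1 -> 3/4 = 3/4
((φ | χ) & (ψ & (χ -> χ))) <-> ((χ <-> φ) -> (ψ <-> φ)) = 1/2 <-> 3/4 = 3/4
~(((φ | χ) & (ψ & (χ -> χ))) <-> ((χ <-> φ) -> (ψ <-> φ))) = ~3/4 = 1/4

1/4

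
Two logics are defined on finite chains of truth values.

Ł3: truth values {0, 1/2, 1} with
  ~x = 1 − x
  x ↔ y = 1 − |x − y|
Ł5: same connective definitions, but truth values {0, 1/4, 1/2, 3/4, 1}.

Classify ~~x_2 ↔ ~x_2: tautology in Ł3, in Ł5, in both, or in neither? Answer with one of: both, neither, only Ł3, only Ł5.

neither

In Ł3: at x_2 = 0 the value is 0 — not a tautology.
In Ł5: at x_2 = 0 the value is 0 — not a tautology.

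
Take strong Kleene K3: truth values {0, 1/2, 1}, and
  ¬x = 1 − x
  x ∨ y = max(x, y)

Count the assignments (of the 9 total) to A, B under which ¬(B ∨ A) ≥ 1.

A = 0, B = 0 ↦ 1  ≥
A = 0, B = 1/2 ↦ 1/2  <
A = 0, B = 1 ↦ 0  <
A = 1/2, B = 0 ↦ 1/2  <
A = 1/2, B = 1/2 ↦ 1/2  <
A = 1/2, B = 1 ↦ 0  <
A = 1, B = 0 ↦ 0  <
A = 1, B = 1/2 ↦ 0  <
A = 1, B = 1 ↦ 0  <
So 1 of the 9 assignments meets the threshold.

1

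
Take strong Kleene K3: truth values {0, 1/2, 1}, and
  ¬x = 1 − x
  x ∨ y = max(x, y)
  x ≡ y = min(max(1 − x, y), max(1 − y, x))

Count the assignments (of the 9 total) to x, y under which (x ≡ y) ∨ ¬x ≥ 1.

x = 0, y = 0 ↦ 1  ≥
x = 0, y = 1/2 ↦ 1  ≥
x = 0, y = 1 ↦ 1  ≥
x = 1/2, y = 0 ↦ 1/2  <
x = 1/2, y = 1/2 ↦ 1/2  <
x = 1/2, y = 1 ↦ 1/2  <
x = 1, y = 0 ↦ 0  <
x = 1, y = 1/2 ↦ 1/2  <
x = 1, y = 1 ↦ 1  ≥
So 4 of the 9 assignments meet the threshold.

4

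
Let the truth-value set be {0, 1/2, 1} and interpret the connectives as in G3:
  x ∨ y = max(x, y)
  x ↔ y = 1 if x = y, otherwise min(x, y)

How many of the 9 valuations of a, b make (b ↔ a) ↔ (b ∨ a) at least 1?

1

a = 0, b = 0 ↦ 0  <
a = 0, b = 1/2 ↦ 0  <
a = 0, b = 1 ↦ 0  <
a = 1/2, b = 0 ↦ 0  <
a = 1/2, b = 1/2 ↦ 1/2  <
a = 1/2, b = 1 ↦ 1/2  <
a = 1, b = 0 ↦ 0  <
a = 1, b = 1/2 ↦ 1/2  <
a = 1, b = 1 ↦ 1  ≥
So 1 of the 9 assignments meets the threshold.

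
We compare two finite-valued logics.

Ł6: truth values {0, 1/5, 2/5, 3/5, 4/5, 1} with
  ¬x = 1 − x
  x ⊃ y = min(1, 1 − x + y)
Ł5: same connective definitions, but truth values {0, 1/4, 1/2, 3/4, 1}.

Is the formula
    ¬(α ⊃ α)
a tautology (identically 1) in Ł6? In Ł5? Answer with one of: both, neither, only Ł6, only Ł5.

In Ł6: at α = 0 the value is 0 — not a tautology.
In Ł5: at α = 0 the value is 0 — not a tautology.

neither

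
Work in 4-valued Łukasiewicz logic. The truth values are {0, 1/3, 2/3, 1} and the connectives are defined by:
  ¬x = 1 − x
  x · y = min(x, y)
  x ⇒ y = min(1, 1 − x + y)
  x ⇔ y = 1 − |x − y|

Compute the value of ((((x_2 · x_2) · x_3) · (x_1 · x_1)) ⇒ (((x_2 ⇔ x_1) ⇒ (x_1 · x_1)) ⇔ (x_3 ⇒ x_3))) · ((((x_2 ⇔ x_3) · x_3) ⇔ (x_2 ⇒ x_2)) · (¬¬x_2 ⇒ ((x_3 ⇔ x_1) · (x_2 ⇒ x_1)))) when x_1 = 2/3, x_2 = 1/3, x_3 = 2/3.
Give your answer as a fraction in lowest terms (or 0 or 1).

2/3

x_2 · x_2 = 1/3 · 1/3 = 1/3
(x_2 · x_2) · x_3 = 1/3 · 2/3 = 1/3
x_1 · x_1 = 2/3 · 2/3 = 2/3
((x_2 · x_2) · x_3) · (x_1 · x_1) = 1/3 · 2/3 = 1/3
x_2 ⇔ x_1 = 1/3 ⇔ 2/3 = 2/3
x_1 · x_1 = 2/3 · 2/3 = 2/3
(x_2 ⇔ x_1) ⇒ (x_1 · x_1) = 2/3 ⇒ 2/3 = 1
x_3 ⇒ x_3 = 2/3 ⇒ 2/3 = 1
((x_2 ⇔ x_1) ⇒ (x_1 · x_1)) ⇔ (x_3 ⇒ x_3) = 1 ⇔ 1 = 1
(((x_2 · x_2) · x_3) · (x_1 · x_1)) ⇒ (((x_2 ⇔ x_1) ⇒ (x_1 · x_1)) ⇔ (x_3 ⇒ x_3)) = 1/3 ⇒ 1 = 1
x_2 ⇔ x_3 = 1/3 ⇔ 2/3 = 2/3
(x_2 ⇔ x_3) · x_3 = 2/3 · 2/3 = 2/3
x_2 ⇒ x_2 = 1/3 ⇒ 1/3 = 1
((x_2 ⇔ x_3) · x_3) ⇔ (x_2 ⇒ x_2) = 2/3 ⇔ 1 = 2/3
¬x_2 = ¬1/3 = 2/3
¬¬x_2 = ¬2/3 = 1/3
x_3 ⇔ x_1 = 2/3 ⇔ 2/3 = 1
x_2 ⇒ x_1 = 1/3 ⇒ 2/3 = 1
(x_3 ⇔ x_1) · (x_2 ⇒ x_1) = 1 · 1 = 1
¬¬x_2 ⇒ ((x_3 ⇔ x_1) · (x_2 ⇒ x_1)) = 1/3 ⇒ 1 = 1
(((x_2 ⇔ x_3) · x_3) ⇔ (x_2 ⇒ x_2)) · (¬¬x_2 ⇒ ((x_3 ⇔ x_1) · (x_2 ⇒ x_1))) = 2/3 · 1 = 2/3
((((x_2 · x_2) · x_3) · (x_1 · x_1)) ⇒ (((x_2 ⇔ x_1) ⇒ (x_1 · x_1)) ⇔ (x_3 ⇒ x_3))) · ((((x_2 ⇔ x_3) · x_3) ⇔ (x_2 ⇒ x_2)) · (¬¬x_2 ⇒ ((x_3 ⇔ x_1) · (x_2 ⇒ x_1)))) = 1 · 2/3 = 2/3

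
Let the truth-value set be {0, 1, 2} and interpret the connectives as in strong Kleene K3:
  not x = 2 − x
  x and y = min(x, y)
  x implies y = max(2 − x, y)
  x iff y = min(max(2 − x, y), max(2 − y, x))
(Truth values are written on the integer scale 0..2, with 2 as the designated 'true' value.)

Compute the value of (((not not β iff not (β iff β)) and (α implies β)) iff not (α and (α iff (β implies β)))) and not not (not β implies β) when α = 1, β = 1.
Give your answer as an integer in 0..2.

1

not β = not 1 = 1
not not β = not 1 = 1
β iff β = 1 iff 1 = 1
not (β iff β) = not 1 = 1
not not β iff not (β iff β) = 1 iff 1 = 1
α implies β = 1 implies 1 = 1
(not not β iff not (β iff β)) and (α implies β) = 1 and 1 = 1
β implies β = 1 implies 1 = 1
α iff (β implies β) = 1 iff 1 = 1
α and (α iff (β implies β)) = 1 and 1 = 1
not (α and (α iff (β implies β))) = not 1 = 1
((not not β iff not (β iff β)) and (α implies β)) iff not (α and (α iff (β implies β))) = 1 iff 1 = 1
not β = not 1 = 1
not β implies β = 1 implies 1 = 1
not (not β implies β) = not 1 = 1
not not (not β implies β) = not 1 = 1
(((not not β iff not (β iff β)) and (α implies β)) iff not (α and (α iff (β implies β)))) and not not (not β implies β) = 1 and 1 = 1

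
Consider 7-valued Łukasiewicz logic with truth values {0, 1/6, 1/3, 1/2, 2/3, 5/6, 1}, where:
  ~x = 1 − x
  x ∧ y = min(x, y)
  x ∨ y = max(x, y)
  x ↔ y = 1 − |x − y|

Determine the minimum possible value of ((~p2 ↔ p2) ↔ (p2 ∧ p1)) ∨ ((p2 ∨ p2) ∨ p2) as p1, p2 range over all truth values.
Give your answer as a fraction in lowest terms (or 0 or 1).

1/3

Take p1 = 0, p2 = 1/3:
~p2 = ~1/3 = 2/3
~p2 ↔ p2 = 2/3 ↔ 1/3 = 2/3
p2 ∧ p1 = 1/3 ∧ 0 = 0
(~p2 ↔ p2) ↔ (p2 ∧ p1) = 2/3 ↔ 0 = 1/3
p2 ∨ p2 = 1/3 ∨ 1/3 = 1/3
(p2 ∨ p2) ∨ p2 = 1/3 ∨ 1/3 = 1/3
((~p2 ↔ p2) ↔ (p2 ∧ p1)) ∨ ((p2 ∨ p2) ∨ p2) = 1/3 ∨ 1/3 = 1/3
No assignment yields a value below 1/3, so this is the minimum.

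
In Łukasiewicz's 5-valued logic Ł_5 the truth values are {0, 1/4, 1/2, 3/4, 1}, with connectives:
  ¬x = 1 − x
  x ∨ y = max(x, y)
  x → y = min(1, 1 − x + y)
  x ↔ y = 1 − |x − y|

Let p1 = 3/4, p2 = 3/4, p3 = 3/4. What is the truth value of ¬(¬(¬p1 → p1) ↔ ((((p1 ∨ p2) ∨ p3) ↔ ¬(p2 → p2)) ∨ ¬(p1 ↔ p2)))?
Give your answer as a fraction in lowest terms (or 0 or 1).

1/4

¬p1 = ¬3/4 = 1/4
¬p1 → p1 = 1/4 → 3/4 = 1
¬(¬p1 → p1) = ¬1 = 0
p1 ∨ p2 = 3/4 ∨ 3/4 = 3/4
(p1 ∨ p2) ∨ p3 = 3/4 ∨ 3/4 = 3/4
p2 → p2 = 3/4 → 3/4 = 1
¬(p2 → p2) = ¬1 = 0
((p1 ∨ p2) ∨ p3) ↔ ¬(p2 → p2) = 3/4 ↔ 0 = 1/4
p1 ↔ p2 = 3/4 ↔ 3/4 = 1
¬(p1 ↔ p2) = ¬1 = 0
(((p1 ∨ p2) ∨ p3) ↔ ¬(p2 → p2)) ∨ ¬(p1 ↔ p2) = 1/4 ∨ 0 = 1/4
¬(¬p1 → p1) ↔ ((((p1 ∨ p2) ∨ p3) ↔ ¬(p2 → p2)) ∨ ¬(p1 ↔ p2)) = 0 ↔ 1/4 = 3/4
¬(¬(¬p1 → p1) ↔ ((((p1 ∨ p2) ∨ p3) ↔ ¬(p2 → p2)) ∨ ¬(p1 ↔ p2))) = ¬3/4 = 1/4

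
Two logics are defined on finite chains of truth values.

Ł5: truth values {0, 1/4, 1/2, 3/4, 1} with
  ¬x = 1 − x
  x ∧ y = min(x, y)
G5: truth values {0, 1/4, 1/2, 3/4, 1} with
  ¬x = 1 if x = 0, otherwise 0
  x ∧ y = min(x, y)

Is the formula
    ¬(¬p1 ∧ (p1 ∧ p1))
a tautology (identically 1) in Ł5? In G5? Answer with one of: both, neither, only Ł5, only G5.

In Ł5: at p1 = 1/4 the value is 3/4 — not a tautology.
In G5: every assignment gives 1 — tautology.

only G5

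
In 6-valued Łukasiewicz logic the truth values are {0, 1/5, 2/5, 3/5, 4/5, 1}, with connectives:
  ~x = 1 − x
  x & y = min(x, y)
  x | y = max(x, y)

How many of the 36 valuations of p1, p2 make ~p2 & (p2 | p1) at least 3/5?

9

value 1: 1 assignment (counts)
value 4/5: 3 assignments (counts)
value 3/5: 5 assignments (counts)
value 2/5: 11 assignments
value 1/5: 9 assignments
value 0: 7 assignments
So 9 of the 36 assignments meet the threshold.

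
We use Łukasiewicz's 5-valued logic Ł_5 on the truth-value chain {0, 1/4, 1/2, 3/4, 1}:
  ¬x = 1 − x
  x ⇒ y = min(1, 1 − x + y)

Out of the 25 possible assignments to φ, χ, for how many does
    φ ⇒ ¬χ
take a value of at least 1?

15

value 1: 15 assignments (counts)
value 3/4: 4 assignments
value 1/2: 3 assignments
value 1/4: 2 assignments
value 0: 1 assignment
So 15 of the 25 assignments meet the threshold.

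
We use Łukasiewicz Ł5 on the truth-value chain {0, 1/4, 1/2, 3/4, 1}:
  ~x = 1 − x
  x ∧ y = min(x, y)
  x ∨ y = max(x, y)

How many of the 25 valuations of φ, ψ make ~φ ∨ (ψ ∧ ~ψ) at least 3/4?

value 1: 5 assignments (counts)
value 3/4: 5 assignments (counts)
value 1/2: 7 assignments
value 1/4: 6 assignments
value 0: 2 assignments
So 10 of the 25 assignments meet the threshold.

10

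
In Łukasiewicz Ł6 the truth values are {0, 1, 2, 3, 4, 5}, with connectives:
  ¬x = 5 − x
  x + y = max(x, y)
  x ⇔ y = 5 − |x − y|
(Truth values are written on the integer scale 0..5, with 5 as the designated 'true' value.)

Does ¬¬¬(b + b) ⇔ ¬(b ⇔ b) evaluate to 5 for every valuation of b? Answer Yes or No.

No

Counterexample: take b = 0.
b + b = 0 + 0 = 0
¬(b + b) = ¬0 = 5
¬¬(b + b) = ¬5 = 0
¬¬¬(b + b) = ¬0 = 5
b ⇔ b = 0 ⇔ 0 = 5
¬(b ⇔ b) = ¬5 = 0
¬¬¬(b + b) ⇔ ¬(b ⇔ b) = 5 ⇔ 0 = 0
This gives 0 ≠ 5.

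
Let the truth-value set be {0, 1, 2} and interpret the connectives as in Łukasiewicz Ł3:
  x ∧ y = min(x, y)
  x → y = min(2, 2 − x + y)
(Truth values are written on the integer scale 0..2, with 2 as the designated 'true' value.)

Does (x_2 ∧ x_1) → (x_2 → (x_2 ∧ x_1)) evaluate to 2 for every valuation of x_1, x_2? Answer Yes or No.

Yes

x_1 = 0, x_2 = 0 ↦ 2
x_1 = 0, x_2 = 1 ↦ 2
x_1 = 0, x_2 = 2 ↦ 2
x_1 = 1, x_2 = 0 ↦ 2
x_1 = 1, x_2 = 1 ↦ 2
x_1 = 1, x_2 = 2 ↦ 2
x_1 = 2, x_2 = 0 ↦ 2
x_1 = 2, x_2 = 1 ↦ 2
x_1 = 2, x_2 = 2 ↦ 2
Every assignment gives a value ≥ 2.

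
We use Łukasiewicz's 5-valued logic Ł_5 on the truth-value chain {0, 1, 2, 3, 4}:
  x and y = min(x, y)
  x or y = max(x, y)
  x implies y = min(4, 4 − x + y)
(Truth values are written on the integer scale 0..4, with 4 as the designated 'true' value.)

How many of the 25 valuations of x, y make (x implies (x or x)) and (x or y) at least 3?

value 4: 9 assignments (counts)
value 3: 7 assignments (counts)
value 2: 5 assignments
value 1: 3 assignments
value 0: 1 assignment
So 16 of the 25 assignments meet the threshold.

16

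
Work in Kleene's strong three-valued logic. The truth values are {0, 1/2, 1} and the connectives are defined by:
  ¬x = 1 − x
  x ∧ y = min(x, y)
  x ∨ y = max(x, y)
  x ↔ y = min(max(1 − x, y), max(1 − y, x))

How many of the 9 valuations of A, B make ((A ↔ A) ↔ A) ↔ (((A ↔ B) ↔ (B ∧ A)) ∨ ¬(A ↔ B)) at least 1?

A = 0, B = 0 ↦ 1  ≥
A = 0, B = 1/2 ↦ 1/2  <
A = 0, B = 1 ↦ 0  <
A = 1/2, B = 0 ↦ 1/2  <
A = 1/2, B = 1/2 ↦ 1/2  <
A = 1/2, B = 1 ↦ 1/2  <
A = 1, B = 0 ↦ 1  ≥
A = 1, B = 1/2 ↦ 1/2  <
A = 1, B = 1 ↦ 1  ≥
So 3 of the 9 assignments meet the threshold.

3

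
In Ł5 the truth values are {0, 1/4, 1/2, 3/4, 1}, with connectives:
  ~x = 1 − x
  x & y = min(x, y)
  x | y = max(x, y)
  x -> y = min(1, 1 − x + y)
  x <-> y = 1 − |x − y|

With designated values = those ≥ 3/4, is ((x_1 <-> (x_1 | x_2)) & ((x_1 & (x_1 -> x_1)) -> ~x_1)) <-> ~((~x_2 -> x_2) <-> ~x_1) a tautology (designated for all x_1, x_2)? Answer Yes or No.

Counterexample: take x_1 = 0, x_2 = 1/2.
x_1 | x_2 = 0 | 1/2 = 1/2
x_1 <-> (x_1 | x_2) = 0 <-> 1/2 = 1/2
x_1 -> x_1 = 0 -> 0 = 1
x_1 & (x_1 -> x_1) = 0 & 1 = 0
~x_1 = ~0 = 1
(x_1 & (x_1 -> x_1)) -> ~x_1 = 0 -> 1 = 1
(x_1 <-> (x_1 | x_2)) & ((x_1 & (x_1 -> x_1)) -> ~x_1) = 1/2 & 1 = 1/2
~x_2 = ~1/2 = 1/2
~x_2 -> x_2 = 1/2 -> 1/2 = 1
~x_1 = ~0 = 1
(~x_2 -> x_2) <-> ~x_1 = 1 <-> 1 = 1
~((~x_2 -> x_2) <-> ~x_1) = ~1 = 0
((x_1 <-> (x_1 | x_2)) & ((x_1 & (x_1 -> x_1)) -> ~x_1)) <-> ~((~x_2 -> x_2) <-> ~x_1) = 1/2 <-> 0 = 1/2
This gives 1/2, which is below 3/4.

No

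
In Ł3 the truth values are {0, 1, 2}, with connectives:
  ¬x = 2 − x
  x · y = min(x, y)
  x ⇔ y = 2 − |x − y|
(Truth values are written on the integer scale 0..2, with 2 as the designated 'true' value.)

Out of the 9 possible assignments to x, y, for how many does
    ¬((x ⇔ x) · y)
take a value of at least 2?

x = 0, y = 0 ↦ 2  ≥
x = 0, y = 1 ↦ 1  <
x = 0, y = 2 ↦ 0  <
x = 1, y = 0 ↦ 2  ≥
x = 1, y = 1 ↦ 1  <
x = 1, y = 2 ↦ 0  <
x = 2, y = 0 ↦ 2  ≥
x = 2, y = 1 ↦ 1  <
x = 2, y = 2 ↦ 0  <
So 3 of the 9 assignments meet the threshold.

3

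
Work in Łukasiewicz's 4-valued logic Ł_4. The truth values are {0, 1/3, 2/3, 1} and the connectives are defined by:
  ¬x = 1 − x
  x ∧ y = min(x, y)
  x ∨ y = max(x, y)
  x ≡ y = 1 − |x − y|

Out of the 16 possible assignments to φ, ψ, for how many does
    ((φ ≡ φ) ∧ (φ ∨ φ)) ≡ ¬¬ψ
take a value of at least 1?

φ = 0, ψ = 0 ↦ 1  ≥
φ = 0, ψ = 1/3 ↦ 2/3  <
φ = 0, ψ = 2/3 ↦ 1/3  <
φ = 0, ψ = 1 ↦ 0  <
φ = 1/3, ψ = 0 ↦ 2/3  <
φ = 1/3, ψ = 1/3 ↦ 1  ≥
φ = 1/3, ψ = 2/3 ↦ 2/3  <
φ = 1/3, ψ = 1 ↦ 1/3  <
φ = 2/3, ψ = 0 ↦ 1/3  <
φ = 2/3, ψ = 1/3 ↦ 2/3  <
φ = 2/3, ψ = 2/3 ↦ 1  ≥
φ = 2/3, ψ = 1 ↦ 2/3  <
φ = 1, ψ = 0 ↦ 0  <
φ = 1, ψ = 1/3 ↦ 1/3  <
φ = 1, ψ = 2/3 ↦ 2/3  <
φ = 1, ψ = 1 ↦ 1  ≥
So 4 of the 16 assignments meet the threshold.

4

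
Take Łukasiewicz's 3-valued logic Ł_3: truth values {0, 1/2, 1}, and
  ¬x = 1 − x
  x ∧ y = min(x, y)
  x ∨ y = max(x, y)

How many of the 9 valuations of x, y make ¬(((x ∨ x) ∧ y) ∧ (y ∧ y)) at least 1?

5

x = 0, y = 0 ↦ 1  ≥
x = 0, y = 1/2 ↦ 1  ≥
x = 0, y = 1 ↦ 1  ≥
x = 1/2, y = 0 ↦ 1  ≥
x = 1/2, y = 1/2 ↦ 1/2  <
x = 1/2, y = 1 ↦ 1/2  <
x = 1, y = 0 ↦ 1  ≥
x = 1, y = 1/2 ↦ 1/2  <
x = 1, y = 1 ↦ 0  <
So 5 of the 9 assignments meet the threshold.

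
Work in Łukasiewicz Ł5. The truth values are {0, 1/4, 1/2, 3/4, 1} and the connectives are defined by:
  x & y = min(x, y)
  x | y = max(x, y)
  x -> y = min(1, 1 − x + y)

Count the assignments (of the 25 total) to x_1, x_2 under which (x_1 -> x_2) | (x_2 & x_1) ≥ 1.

value 1: 15 assignments (counts)
value 3/4: 4 assignments
value 1/2: 3 assignments
value 1/4: 2 assignments
value 0: 1 assignment
So 15 of the 25 assignments meet the threshold.

15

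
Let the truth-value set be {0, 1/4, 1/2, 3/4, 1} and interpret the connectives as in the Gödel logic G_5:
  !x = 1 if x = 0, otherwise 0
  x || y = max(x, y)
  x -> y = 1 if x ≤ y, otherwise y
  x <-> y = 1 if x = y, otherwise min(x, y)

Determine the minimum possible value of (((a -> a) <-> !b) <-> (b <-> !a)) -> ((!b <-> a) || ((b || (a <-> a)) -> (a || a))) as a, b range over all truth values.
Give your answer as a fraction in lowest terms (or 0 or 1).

Take a = 1/4, b = 0:
a -> a = 1/4 -> 1/4 = 1
!b = !0 = 1
(a -> a) <-> !b = 1 <-> 1 = 1
!a = !1/4 = 0
b <-> !a = 0 <-> 0 = 1
((a -> a) <-> !b) <-> (b <-> !a) = 1 <-> 1 = 1
!b = !0 = 1
!b <-> a = 1 <-> 1/4 = 1/4
a <-> a = 1/4 <-> 1/4 = 1
b || (a <-> a) = 0 || 1 = 1
a || a = 1/4 || 1/4 = 1/4
(b || (a <-> a)) -> (a || a) = 1 -> 1/4 = 1/4
(!b <-> a) || ((b || (a <-> a)) -> (a || a)) = 1/4 || 1/4 = 1/4
(((a -> a) <-> !b) <-> (b <-> !a)) -> ((!b <-> a) || ((b || (a <-> a)) -> (a || a))) = 1 -> 1/4 = 1/4
No assignment yields a value below 1/4, so this is the minimum.

1/4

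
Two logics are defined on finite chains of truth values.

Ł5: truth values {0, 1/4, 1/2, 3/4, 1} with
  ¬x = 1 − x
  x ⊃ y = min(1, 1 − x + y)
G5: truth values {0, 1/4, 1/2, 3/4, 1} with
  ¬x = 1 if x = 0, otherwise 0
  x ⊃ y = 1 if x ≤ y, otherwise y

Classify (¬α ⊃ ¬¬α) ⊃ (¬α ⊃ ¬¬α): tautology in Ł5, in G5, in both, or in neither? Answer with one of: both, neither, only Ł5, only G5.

In Ł5: every assignment gives 1 — tautology.
In G5: every assignment gives 1 — tautology.

both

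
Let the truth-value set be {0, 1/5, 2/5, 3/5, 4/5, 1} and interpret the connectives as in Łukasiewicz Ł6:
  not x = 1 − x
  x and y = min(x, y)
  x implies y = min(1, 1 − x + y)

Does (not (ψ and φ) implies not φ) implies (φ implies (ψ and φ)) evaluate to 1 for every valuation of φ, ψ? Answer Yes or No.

At φ = 0, ψ = 3/5, for instance:
ψ and φ = 3/5 and 0 = 0
not (ψ and φ) = not 0 = 1
not φ = not 0 = 1
not (ψ and φ) implies not φ = 1 implies 1 = 1
φ implies (ψ and φ) = 0 implies 0 = 1
(not (ψ and φ) implies not φ) implies (φ implies (ψ and φ)) = 1 implies 1 = 1
and checking the remaining 35 assignments likewise gives ≥ 1 in every case.

Yes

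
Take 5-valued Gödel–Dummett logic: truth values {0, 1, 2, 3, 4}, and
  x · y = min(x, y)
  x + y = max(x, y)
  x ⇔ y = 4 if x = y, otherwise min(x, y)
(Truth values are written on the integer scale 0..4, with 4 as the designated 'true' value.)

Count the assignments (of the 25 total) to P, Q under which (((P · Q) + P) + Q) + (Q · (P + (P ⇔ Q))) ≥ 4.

value 4: 9 assignments (counts)
value 3: 7 assignments
value 2: 5 assignments
value 1: 3 assignments
value 0: 1 assignment
So 9 of the 25 assignments meet the threshold.

9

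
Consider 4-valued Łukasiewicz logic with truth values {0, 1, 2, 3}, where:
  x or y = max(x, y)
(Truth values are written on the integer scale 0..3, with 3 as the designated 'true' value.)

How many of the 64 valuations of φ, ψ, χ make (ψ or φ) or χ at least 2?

value 3: 37 assignments (counts)
value 2: 19 assignments (counts)
value 1: 7 assignments
value 0: 1 assignment
So 56 of the 64 assignments meet the threshold.

56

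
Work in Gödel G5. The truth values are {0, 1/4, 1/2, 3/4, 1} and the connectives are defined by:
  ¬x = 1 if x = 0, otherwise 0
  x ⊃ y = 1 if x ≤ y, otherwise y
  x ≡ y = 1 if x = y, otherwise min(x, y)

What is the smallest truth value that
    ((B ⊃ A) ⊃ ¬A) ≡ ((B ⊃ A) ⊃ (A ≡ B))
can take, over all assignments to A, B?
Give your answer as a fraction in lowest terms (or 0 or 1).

0

Take A = 1/4, B = 1/4:
B ⊃ A = 1/4 ⊃ 1/4 = 1
¬A = ¬1/4 = 0
(B ⊃ A) ⊃ ¬A = 1 ⊃ 0 = 0
B ⊃ A = 1/4 ⊃ 1/4 = 1
A ≡ B = 1/4 ≡ 1/4 = 1
(B ⊃ A) ⊃ (A ≡ B) = 1 ⊃ 1 = 1
((B ⊃ A) ⊃ ¬A) ≡ ((B ⊃ A) ⊃ (A ≡ B)) = 0 ≡ 1 = 0
No assignment yields a value below 0, so this is the minimum.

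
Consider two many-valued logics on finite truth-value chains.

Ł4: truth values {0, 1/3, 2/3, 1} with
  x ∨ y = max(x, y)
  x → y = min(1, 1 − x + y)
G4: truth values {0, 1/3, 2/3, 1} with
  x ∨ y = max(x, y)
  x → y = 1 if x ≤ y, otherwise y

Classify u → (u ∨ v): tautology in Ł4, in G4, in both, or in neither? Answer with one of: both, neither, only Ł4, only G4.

In Ł4: every assignment gives 1 — tautology.
In G4: every assignment gives 1 — tautology.

both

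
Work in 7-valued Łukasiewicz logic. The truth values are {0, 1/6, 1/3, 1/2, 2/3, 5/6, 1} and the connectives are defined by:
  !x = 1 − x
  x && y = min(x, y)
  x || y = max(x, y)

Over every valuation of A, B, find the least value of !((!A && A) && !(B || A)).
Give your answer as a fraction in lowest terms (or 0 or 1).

Take A = 1/2, B = 0:
!A = !1/2 = 1/2
!A && A = 1/2 && 1/2 = 1/2
B || A = 0 || 1/2 = 1/2
!(B || A) = !1/2 = 1/2
(!A && A) && !(B || A) = 1/2 && 1/2 = 1/2
!((!A && A) && !(B || A)) = !1/2 = 1/2
No assignment yields a value below 1/2, so this is the minimum.

1/2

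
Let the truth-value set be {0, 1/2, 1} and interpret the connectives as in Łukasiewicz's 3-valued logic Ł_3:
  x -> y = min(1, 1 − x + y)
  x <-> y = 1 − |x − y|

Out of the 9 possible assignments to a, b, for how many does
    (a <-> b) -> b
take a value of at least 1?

a = 0, b = 0 ↦ 0  <
a = 0, b = 1/2 ↦ 1  ≥
a = 0, b = 1 ↦ 1  ≥
a = 1/2, b = 0 ↦ 1/2  <
a = 1/2, b = 1/2 ↦ 1/2  <
a = 1/2, b = 1 ↦ 1  ≥
a = 1, b = 0 ↦ 1  ≥
a = 1, b = 1/2 ↦ 1  ≥
a = 1, b = 1 ↦ 1  ≥
So 6 of the 9 assignments meet the threshold.

6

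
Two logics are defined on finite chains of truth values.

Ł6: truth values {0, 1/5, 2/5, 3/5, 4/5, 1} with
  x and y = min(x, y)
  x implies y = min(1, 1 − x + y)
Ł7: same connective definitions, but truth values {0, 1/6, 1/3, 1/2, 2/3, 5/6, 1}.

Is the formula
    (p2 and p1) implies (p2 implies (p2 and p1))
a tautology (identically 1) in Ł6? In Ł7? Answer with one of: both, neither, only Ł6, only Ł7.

In Ł6: every assignment gives 1 — tautology.
In Ł7: every assignment gives 1 — tautology.

both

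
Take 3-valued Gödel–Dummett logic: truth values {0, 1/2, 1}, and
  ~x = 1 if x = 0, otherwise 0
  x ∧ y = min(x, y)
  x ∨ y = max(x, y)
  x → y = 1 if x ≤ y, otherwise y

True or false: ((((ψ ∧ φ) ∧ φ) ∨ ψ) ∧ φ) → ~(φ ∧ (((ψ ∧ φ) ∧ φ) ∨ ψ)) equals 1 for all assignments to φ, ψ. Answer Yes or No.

No

Counterexample: take φ = 1/2, ψ = 1/2.
ψ ∧ φ = 1/2 ∧ 1/2 = 1/2
(ψ ∧ φ) ∧ φ = 1/2 ∧ 1/2 = 1/2
((ψ ∧ φ) ∧ φ) ∨ ψ = 1/2 ∨ 1/2 = 1/2
(((ψ ∧ φ) ∧ φ) ∨ ψ) ∧ φ = 1/2 ∧ 1/2 = 1/2
φ ∧ (((ψ ∧ φ) ∧ φ) ∨ ψ) = 1/2 ∧ 1/2 = 1/2
~(φ ∧ (((ψ ∧ φ) ∧ φ) ∨ ψ)) = ~1/2 = 0
((((ψ ∧ φ) ∧ φ) ∨ ψ) ∧ φ) → ~(φ ∧ (((ψ ∧ φ) ∧ φ) ∨ ψ)) = 1/2 → 0 = 0
This gives 0 ≠ 1.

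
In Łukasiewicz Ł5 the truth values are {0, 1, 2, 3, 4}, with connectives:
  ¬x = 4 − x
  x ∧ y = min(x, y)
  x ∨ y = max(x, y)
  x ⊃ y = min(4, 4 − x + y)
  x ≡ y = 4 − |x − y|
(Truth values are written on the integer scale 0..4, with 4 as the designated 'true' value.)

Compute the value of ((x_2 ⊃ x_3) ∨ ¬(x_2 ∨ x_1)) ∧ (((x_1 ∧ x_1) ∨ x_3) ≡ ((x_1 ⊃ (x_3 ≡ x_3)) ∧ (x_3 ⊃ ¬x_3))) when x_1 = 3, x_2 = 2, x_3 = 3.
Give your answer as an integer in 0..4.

3

x_2 ⊃ x_3 = 2 ⊃ 3 = 4
x_2 ∨ x_1 = 2 ∨ 3 = 3
¬(x_2 ∨ x_1) = ¬3 = 1
(x_2 ⊃ x_3) ∨ ¬(x_2 ∨ x_1) = 4 ∨ 1 = 4
x_1 ∧ x_1 = 3 ∧ 3 = 3
(x_1 ∧ x_1) ∨ x_3 = 3 ∨ 3 = 3
x_3 ≡ x_3 = 3 ≡ 3 = 4
x_1 ⊃ (x_3 ≡ x_3) = 3 ⊃ 4 = 4
¬x_3 = ¬3 = 1
x_3 ⊃ ¬x_3 = 3 ⊃ 1 = 2
(x_1 ⊃ (x_3 ≡ x_3)) ∧ (x_3 ⊃ ¬x_3) = 4 ∧ 2 = 2
((x_1 ∧ x_1) ∨ x_3) ≡ ((x_1 ⊃ (x_3 ≡ x_3)) ∧ (x_3 ⊃ ¬x_3)) = 3 ≡ 2 = 3
((x_2 ⊃ x_3) ∨ ¬(x_2 ∨ x_1)) ∧ (((x_1 ∧ x_1) ∨ x_3) ≡ ((x_1 ⊃ (x_3 ≡ x_3)) ∧ (x_3 ⊃ ¬x_3))) = 4 ∧ 3 = 3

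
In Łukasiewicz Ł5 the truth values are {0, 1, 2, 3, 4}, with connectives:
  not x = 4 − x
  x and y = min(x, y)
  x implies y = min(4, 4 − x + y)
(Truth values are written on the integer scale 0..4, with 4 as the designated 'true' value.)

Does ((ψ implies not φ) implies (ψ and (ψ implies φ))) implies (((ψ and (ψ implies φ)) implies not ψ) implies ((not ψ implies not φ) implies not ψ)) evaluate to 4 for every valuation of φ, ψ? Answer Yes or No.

No

Counterexample: take φ = 1, ψ = 4.
not φ = not 1 = 3
ψ implies not φ = 4 implies 3 = 3
ψ implies φ = 4 implies 1 = 1
ψ and (ψ implies φ) = 4 and 1 = 1
(ψ implies not φ) implies (ψ and (ψ implies φ)) = 3 implies 1 = 2
ψ implies φ = 4 implies 1 = 1
ψ and (ψ implies φ) = 4 and 1 = 1
not ψ = not 4 = 0
(ψ and (ψ implies φ)) implies not ψ = 1 implies 0 = 3
not ψ = not 4 = 0
not φ = not 1 = 3
not ψ implies not φ = 0 implies 3 = 4
not ψ = not 4 = 0
(not ψ implies not φ) implies not ψ = 4 implies 0 = 0
((ψ and (ψ implies φ)) implies not ψ) implies ((not ψ implies not φ) implies not ψ) = 3 implies 0 = 1
((ψ implies not φ) implies (ψ and (ψ implies φ))) implies (((ψ and (ψ implies φ)) implies not ψ) implies ((not ψ implies not φ) implies not ψ)) = 2 implies 1 = 3
This gives 3 ≠ 4.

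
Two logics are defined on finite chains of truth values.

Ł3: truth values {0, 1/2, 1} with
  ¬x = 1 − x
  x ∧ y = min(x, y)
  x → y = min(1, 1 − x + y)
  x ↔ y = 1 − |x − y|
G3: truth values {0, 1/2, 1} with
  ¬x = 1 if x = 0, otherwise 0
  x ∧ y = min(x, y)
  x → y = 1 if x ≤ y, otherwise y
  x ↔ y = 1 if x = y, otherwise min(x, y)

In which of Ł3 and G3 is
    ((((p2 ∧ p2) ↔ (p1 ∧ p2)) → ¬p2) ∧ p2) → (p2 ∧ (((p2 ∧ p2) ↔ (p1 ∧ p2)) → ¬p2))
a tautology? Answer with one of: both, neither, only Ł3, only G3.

In Ł3: every assignment gives 1 — tautology.
In G3: every assignment gives 1 — tautology.

both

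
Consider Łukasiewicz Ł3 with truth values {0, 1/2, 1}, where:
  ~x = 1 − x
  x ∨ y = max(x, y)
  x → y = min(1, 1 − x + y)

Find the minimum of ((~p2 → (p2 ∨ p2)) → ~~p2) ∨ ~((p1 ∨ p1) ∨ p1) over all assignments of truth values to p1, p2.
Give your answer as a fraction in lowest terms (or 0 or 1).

Take p1 = 1/2, p2 = 1/2:
~p2 = ~1/2 = 1/2
p2 ∨ p2 = 1/2 ∨ 1/2 = 1/2
~p2 → (p2 ∨ p2) = 1/2 → 1/2 = 1
~p2 = ~1/2 = 1/2
~~p2 = ~1/2 = 1/2
(~p2 → (p2 ∨ p2)) → ~~p2 = 1 → 1/2 = 1/2
p1 ∨ p1 = 1/2 ∨ 1/2 = 1/2
(p1 ∨ p1) ∨ p1 = 1/2 ∨ 1/2 = 1/2
~((p1 ∨ p1) ∨ p1) = ~1/2 = 1/2
((~p2 → (p2 ∨ p2)) → ~~p2) ∨ ~((p1 ∨ p1) ∨ p1) = 1/2 ∨ 1/2 = 1/2
No assignment yields a value below 1/2, so this is the minimum.

1/2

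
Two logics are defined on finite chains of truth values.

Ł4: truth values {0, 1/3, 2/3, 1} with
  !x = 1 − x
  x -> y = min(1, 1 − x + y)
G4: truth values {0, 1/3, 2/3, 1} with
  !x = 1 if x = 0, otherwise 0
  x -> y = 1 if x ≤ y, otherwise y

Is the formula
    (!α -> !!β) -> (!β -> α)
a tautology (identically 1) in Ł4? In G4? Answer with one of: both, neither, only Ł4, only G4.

only Ł4

In Ł4: every assignment gives 1 — tautology.
In G4: at α = 1/3, β = 0 the value is 1/3 — not a tautology.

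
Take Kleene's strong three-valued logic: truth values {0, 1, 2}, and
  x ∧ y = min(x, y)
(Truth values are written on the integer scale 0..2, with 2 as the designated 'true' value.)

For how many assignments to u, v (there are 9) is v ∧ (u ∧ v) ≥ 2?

u = 0, v = 0 ↦ 0  <
u = 0, v = 1 ↦ 0  <
u = 0, v = 2 ↦ 0  <
u = 1, v = 0 ↦ 0  <
u = 1, v = 1 ↦ 1  <
u = 1, v = 2 ↦ 1  <
u = 2, v = 0 ↦ 0  <
u = 2, v = 1 ↦ 1  <
u = 2, v = 2 ↦ 2  ≥
So 1 of the 9 assignments meets the threshold.

1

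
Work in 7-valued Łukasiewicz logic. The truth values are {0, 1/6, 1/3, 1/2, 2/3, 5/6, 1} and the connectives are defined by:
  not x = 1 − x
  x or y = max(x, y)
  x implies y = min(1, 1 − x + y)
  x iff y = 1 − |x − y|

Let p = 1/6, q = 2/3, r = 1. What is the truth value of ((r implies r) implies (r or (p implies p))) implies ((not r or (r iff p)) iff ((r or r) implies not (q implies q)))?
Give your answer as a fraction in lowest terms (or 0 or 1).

5/6

r implies r = 1 implies 1 = 1
p implies p = 1/6 implies 1/6 = 1
r or (p implies p) = 1 or 1 = 1
(r implies r) implies (r or (p implies p)) = 1 implies 1 = 1
not r = not 1 = 0
r iff p = 1 iff 1/6 = 1/6
not r or (r iff p) = 0 or 1/6 = 1/6
r or r = 1 or 1 = 1
q implies q = 2/3 implies 2/3 = 1
not (q implies q) = not 1 = 0
(r or r) implies not (q implies q) = 1 implies 0 = 0
(not r or (r iff p)) iff ((r or r) implies not (q implies q)) = 1/6 iff 0 = 5/6
((r implies r) implies (r or (p implies p))) implies ((not r or (r iff p)) iff ((r or r) implies not (q implies q))) = 1 implies 5/6 = 5/6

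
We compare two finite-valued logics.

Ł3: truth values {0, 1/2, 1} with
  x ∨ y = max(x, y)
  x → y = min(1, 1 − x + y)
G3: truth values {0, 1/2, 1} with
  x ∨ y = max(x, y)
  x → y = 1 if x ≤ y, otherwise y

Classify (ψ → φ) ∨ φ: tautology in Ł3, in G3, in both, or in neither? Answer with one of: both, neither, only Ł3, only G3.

In Ł3: at φ = 0, ψ = 1/2 the value is 1/2 — not a tautology.
In G3: at φ = 0, ψ = 1/2 the value is 0 — not a tautology.

neither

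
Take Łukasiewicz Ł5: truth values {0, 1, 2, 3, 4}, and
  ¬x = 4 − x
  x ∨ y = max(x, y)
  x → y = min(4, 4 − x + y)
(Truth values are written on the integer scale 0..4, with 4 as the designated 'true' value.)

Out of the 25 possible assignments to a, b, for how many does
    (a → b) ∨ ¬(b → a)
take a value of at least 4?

value 4: 15 assignments (counts)
value 3: 4 assignments
value 2: 3 assignments
value 1: 2 assignments
value 0: 1 assignment
So 15 of the 25 assignments meet the threshold.

15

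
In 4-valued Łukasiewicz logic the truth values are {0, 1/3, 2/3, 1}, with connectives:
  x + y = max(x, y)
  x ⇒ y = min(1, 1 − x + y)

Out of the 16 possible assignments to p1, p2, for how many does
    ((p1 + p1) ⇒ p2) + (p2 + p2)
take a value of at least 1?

p1 = 0, p2 = 0 ↦ 1  ≥
p1 = 0, p2 = 1/3 ↦ 1  ≥
p1 = 0, p2 = 2/3 ↦ 1  ≥
p1 = 0, p2 = 1 ↦ 1  ≥
p1 = 1/3, p2 = 0 ↦ 2/3  <
p1 = 1/3, p2 = 1/3 ↦ 1  ≥
p1 = 1/3, p2 = 2/3 ↦ 1  ≥
p1 = 1/3, p2 = 1 ↦ 1  ≥
p1 = 2/3, p2 = 0 ↦ 1/3  <
p1 = 2/3, p2 = 1/3 ↦ 2/3  <
p1 = 2/3, p2 = 2/3 ↦ 1  ≥
p1 = 2/3, p2 = 1 ↦ 1  ≥
p1 = 1, p2 = 0 ↦ 0  <
p1 = 1, p2 = 1/3 ↦ 1/3  <
p1 = 1, p2 = 2/3 ↦ 2/3  <
p1 = 1, p2 = 1 ↦ 1  ≥
So 10 of the 16 assignments meet the threshold.

10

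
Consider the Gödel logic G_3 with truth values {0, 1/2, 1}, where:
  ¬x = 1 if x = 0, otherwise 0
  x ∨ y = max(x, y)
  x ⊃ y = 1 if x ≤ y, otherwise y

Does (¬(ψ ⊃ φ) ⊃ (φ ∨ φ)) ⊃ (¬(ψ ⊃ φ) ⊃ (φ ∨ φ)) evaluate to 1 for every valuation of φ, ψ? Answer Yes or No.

Yes

φ = 0, ψ = 0 ↦ 1
φ = 0, ψ = 1/2 ↦ 1
φ = 0, ψ = 1 ↦ 1
φ = 1/2, ψ = 0 ↦ 1
φ = 1/2, ψ = 1/2 ↦ 1
φ = 1/2, ψ = 1 ↦ 1
φ = 1, ψ = 0 ↦ 1
φ = 1, ψ = 1/2 ↦ 1
φ = 1, ψ = 1 ↦ 1
Every assignment gives a value ≥ 1.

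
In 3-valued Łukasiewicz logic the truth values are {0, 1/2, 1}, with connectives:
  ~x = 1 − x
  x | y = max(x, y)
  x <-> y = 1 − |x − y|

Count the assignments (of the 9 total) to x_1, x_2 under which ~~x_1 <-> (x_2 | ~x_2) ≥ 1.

x_1 = 0, x_2 = 0 ↦ 0  <
x_1 = 0, x_2 = 1/2 ↦ 1/2  <
x_1 = 0, x_2 = 1 ↦ 0  <
x_1 = 1/2, x_2 = 0 ↦ 1/2  <
x_1 = 1/2, x_2 = 1/2 ↦ 1  ≥
x_1 = 1/2, x_2 = 1 ↦ 1/2  <
x_1 = 1, x_2 = 0 ↦ 1  ≥
x_1 = 1, x_2 = 1/2 ↦ 1/2  <
x_1 = 1, x_2 = 1 ↦ 1  ≥
So 3 of the 9 assignments meet the threshold.

3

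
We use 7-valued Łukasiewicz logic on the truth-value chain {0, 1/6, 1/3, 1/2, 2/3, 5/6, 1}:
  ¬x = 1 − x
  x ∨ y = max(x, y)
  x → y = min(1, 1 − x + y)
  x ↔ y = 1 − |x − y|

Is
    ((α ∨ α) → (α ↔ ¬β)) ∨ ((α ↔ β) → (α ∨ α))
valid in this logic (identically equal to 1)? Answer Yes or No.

Counterexample: take α = 2/3, β = 5/6.
α ∨ α = 2/3 ∨ 2/3 = 2/3
¬β = ¬5/6 = 1/6
α ↔ ¬β = 2/3 ↔ 1/6 = 1/2
(α ∨ α) → (α ↔ ¬β) = 2/3 → 1/2 = 5/6
α ↔ β = 2/3 ↔ 5/6 = 5/6
α ∨ α = 2/3 ∨ 2/3 = 2/3
(α ↔ β) → (α ∨ α) = 5/6 → 2/3 = 5/6
((α ∨ α) → (α ↔ ¬β)) ∨ ((α ↔ β) → (α ∨ α)) = 5/6 ∨ 5/6 = 5/6
This gives 5/6 ≠ 1.

No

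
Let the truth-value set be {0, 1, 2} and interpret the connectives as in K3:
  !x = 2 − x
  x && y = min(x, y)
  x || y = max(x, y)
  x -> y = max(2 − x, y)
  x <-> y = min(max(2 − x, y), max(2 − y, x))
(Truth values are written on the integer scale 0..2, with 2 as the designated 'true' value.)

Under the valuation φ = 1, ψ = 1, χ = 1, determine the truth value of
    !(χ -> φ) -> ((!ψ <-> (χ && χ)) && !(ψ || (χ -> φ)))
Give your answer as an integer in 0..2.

χ -> φ = 1 -> 1 = 1
!(χ -> φ) = !1 = 1
!ψ = !1 = 1
χ && χ = 1 && 1 = 1
!ψ <-> (χ && χ) = 1 <-> 1 = 1
χ -> φ = 1 -> 1 = 1
ψ || (χ -> φ) = 1 || 1 = 1
!(ψ || (χ -> φ)) = !1 = 1
(!ψ <-> (χ && χ)) && !(ψ || (χ -> φ)) = 1 && 1 = 1
!(χ -> φ) -> ((!ψ <-> (χ && χ)) && !(ψ || (χ -> φ))) = 1 -> 1 = 1

1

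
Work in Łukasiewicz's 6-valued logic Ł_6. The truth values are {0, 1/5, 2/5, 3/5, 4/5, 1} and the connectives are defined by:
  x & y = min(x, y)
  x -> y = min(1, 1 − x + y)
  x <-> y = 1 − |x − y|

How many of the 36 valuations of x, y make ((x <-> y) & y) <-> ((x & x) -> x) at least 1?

value 1: 1 assignment (counts)
value 4/5: 4 assignments
value 3/5: 7 assignments
value 2/5: 9 assignments
value 1/5: 8 assignments
value 0: 7 assignments
So 1 of the 36 assignments meets the threshold.

1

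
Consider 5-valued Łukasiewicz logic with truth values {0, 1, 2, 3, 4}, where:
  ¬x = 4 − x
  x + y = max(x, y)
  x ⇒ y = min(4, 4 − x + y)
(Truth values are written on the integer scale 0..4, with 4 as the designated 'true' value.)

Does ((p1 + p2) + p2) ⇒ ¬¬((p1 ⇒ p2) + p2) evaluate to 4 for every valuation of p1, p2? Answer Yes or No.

Counterexample: take p1 = 3, p2 = 0.
p1 + p2 = 3 + 0 = 3
(p1 + p2) + p2 = 3 + 0 = 3
p1 ⇒ p2 = 3 ⇒ 0 = 1
(p1 ⇒ p2) + p2 = 1 + 0 = 1
¬((p1 ⇒ p2) + p2) = ¬1 = 3
¬¬((p1 ⇒ p2) + p2) = ¬3 = 1
((p1 + p2) + p2) ⇒ ¬¬((p1 ⇒ p2) + p2) = 3 ⇒ 1 = 2
This gives 2 ≠ 4.

No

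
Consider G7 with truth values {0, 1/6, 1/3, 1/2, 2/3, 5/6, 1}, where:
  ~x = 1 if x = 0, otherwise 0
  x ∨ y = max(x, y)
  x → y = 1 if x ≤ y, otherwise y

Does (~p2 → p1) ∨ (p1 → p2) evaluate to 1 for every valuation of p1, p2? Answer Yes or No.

Counterexample: take p1 = 1/6, p2 = 0.
~p2 = ~0 = 1
~p2 → p1 = 1 → 1/6 = 1/6
p1 → p2 = 1/6 → 0 = 0
(~p2 → p1) ∨ (p1 → p2) = 1/6 ∨ 0 = 1/6
This gives 1/6 ≠ 1.

No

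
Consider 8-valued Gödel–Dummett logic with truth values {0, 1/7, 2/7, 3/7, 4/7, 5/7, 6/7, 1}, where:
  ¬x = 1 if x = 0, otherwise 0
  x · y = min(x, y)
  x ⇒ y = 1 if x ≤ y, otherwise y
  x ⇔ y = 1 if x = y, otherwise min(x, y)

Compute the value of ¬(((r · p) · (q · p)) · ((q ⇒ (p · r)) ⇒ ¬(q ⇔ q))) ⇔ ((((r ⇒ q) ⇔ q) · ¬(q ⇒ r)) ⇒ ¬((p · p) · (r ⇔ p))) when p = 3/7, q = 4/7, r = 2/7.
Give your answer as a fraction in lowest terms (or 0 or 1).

1

r · p = 2/7 · 3/7 = 2/7
q · p = 4/7 · 3/7 = 3/7
(r · p) · (q · p) = 2/7 · 3/7 = 2/7
p · r = 3/7 · 2/7 = 2/7
q ⇒ (p · r) = 4/7 ⇒ 2/7 = 2/7
q ⇔ q = 4/7 ⇔ 4/7 = 1
¬(q ⇔ q) = ¬1 = 0
(q ⇒ (p · r)) ⇒ ¬(q ⇔ q) = 2/7 ⇒ 0 = 0
((r · p) · (q · p)) · ((q ⇒ (p · r)) ⇒ ¬(q ⇔ q)) = 2/7 · 0 = 0
¬(((r · p) · (q · p)) · ((q ⇒ (p · r)) ⇒ ¬(q ⇔ q))) = ¬0 = 1
r ⇒ q = 2/7 ⇒ 4/7 = 1
(r ⇒ q) ⇔ q = 1 ⇔ 4/7 = 4/7
q ⇒ r = 4/7 ⇒ 2/7 = 2/7
¬(q ⇒ r) = ¬2/7 = 0
((r ⇒ q) ⇔ q) · ¬(q ⇒ r) = 4/7 · 0 = 0
p · p = 3/7 · 3/7 = 3/7
r ⇔ p = 2/7 ⇔ 3/7 = 2/7
(p · p) · (r ⇔ p) = 3/7 · 2/7 = 2/7
¬((p · p) · (r ⇔ p)) = ¬2/7 = 0
(((r ⇒ q) ⇔ q) · ¬(q ⇒ r)) ⇒ ¬((p · p) · (r ⇔ p)) = 0 ⇒ 0 = 1
¬(((r · p) · (q · p)) · ((q ⇒ (p · r)) ⇒ ¬(q ⇔ q))) ⇔ ((((r ⇒ q) ⇔ q) · ¬(q ⇒ r)) ⇒ ¬((p · p) · (r ⇔ p))) = 1 ⇔ 1 = 1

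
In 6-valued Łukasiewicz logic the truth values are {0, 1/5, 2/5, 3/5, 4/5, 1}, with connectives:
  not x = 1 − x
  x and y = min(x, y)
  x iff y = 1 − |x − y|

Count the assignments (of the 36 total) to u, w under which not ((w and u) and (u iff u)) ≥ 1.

value 1: 11 assignments (counts)
value 4/5: 9 assignments
value 3/5: 7 assignments
value 2/5: 5 assignments
value 1/5: 3 assignments
value 0: 1 assignment
So 11 of the 36 assignments meet the threshold.

11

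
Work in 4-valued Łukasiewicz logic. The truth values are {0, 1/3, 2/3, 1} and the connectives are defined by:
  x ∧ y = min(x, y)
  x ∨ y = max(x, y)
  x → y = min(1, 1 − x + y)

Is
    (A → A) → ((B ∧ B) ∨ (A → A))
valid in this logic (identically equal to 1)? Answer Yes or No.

Yes

A = 0, B = 0 ↦ 1
A = 0, B = 1/3 ↦ 1
A = 0, B = 2/3 ↦ 1
A = 0, B = 1 ↦ 1
A = 1/3, B = 0 ↦ 1
A = 1/3, B = 1/3 ↦ 1
A = 1/3, B = 2/3 ↦ 1
A = 1/3, B = 1 ↦ 1
A = 2/3, B = 0 ↦ 1
A = 2/3, B = 1/3 ↦ 1
A = 2/3, B = 2/3 ↦ 1
A = 2/3, B = 1 ↦ 1
A = 1, B = 0 ↦ 1
A = 1, B = 1/3 ↦ 1
A = 1, B = 2/3 ↦ 1
A = 1, B = 1 ↦ 1
Every assignment gives a value ≥ 1.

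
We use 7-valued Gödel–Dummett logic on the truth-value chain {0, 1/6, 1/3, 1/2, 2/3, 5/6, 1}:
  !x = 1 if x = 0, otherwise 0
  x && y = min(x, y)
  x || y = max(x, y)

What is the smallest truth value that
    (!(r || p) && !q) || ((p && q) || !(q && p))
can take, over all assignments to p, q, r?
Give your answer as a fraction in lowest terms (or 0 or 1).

Take p = 1/6, q = 1/6, r = 0:
r || p = 0 || 1/6 = 1/6
!(r || p) = !1/6 = 0
!q = !1/6 = 0
!(r || p) && !q = 0 && 0 = 0
p && q = 1/6 && 1/6 = 1/6
q && p = 1/6 && 1/6 = 1/6
!(q && p) = !1/6 = 0
(p && q) || !(q && p) = 1/6 || 0 = 1/6
(!(r || p) && !q) || ((p && q) || !(q && p)) = 0 || 1/6 = 1/6
No assignment yields a value below 1/6, so this is the minimum.

1/6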